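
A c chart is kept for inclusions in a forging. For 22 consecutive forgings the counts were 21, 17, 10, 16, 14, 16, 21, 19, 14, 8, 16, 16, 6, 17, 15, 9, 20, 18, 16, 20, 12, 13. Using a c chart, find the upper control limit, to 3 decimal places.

c̄ = (21 + 17 + 10 + 16 + 14 + 16 + 21 + 19 + 14 + 8 + 16 + 16 + 6 + 17 + 15 + 9 + 20 + 18 + 16 + 20 + 12 + 13) / 22 = 334 / 22 = 15.1818
UCL = c̄ + 3√c̄ = 15.1818 + 3 × √15.1818 = 15.1818 + 3 × 3.8964 = 26.8710

26.871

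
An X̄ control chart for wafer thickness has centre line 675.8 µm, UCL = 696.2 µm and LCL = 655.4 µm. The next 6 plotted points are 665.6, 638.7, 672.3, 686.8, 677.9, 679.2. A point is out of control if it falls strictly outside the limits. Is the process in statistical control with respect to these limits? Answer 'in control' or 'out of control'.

Compare each point to [655.4, 696.2]: sample 2 = 638.7 < LCL.

out of control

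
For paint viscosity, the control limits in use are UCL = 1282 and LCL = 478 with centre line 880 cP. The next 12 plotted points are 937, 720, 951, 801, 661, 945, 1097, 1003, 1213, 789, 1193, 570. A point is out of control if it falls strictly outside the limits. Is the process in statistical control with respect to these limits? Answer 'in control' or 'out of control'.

in control

All 12 points lie within [478, 1282].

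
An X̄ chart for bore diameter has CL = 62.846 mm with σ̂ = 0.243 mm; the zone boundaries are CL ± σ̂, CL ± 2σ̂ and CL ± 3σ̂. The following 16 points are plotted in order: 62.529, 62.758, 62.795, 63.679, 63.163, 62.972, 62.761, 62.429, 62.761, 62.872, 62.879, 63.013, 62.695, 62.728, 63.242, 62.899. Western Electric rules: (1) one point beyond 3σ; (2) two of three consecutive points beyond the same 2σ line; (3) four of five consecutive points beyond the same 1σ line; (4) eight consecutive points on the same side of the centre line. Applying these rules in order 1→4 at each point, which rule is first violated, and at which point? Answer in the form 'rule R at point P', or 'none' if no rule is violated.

Zone of each point (C = within 1σ̂, B = 1σ̂–2σ̂, A = 2σ̂–3σ̂, * = beyond 3σ̂; sign = side of CL): 1:-B, 2:-C, 3:-C, 4:+*, 5:+B, 6:+C, 7:-C, 8:-B, 9:-C, 10:+C, 11:+C, 12:+C, 13:-C, 14:-C, 15:+B, 16:+C
Rule 1 (one point beyond the 3σ limits) is satisfied at point 4.

rule 1 at point 4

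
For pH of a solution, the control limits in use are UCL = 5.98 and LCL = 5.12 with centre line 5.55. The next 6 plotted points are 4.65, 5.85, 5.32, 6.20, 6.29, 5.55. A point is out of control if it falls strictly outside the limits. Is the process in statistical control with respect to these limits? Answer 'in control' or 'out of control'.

out of control

Compare each point to [5.12, 5.98]: sample 1 = 4.65 < LCL; sample 4 = 6.20 > UCL; sample 5 = 6.29 > UCL.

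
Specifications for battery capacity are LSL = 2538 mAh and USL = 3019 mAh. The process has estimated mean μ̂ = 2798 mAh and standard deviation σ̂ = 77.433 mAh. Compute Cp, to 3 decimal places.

Cp = (USL − LSL) / (6σ̂) = (3019 − 2538) / (6 × 77.433) = 481.0000 / 464.5980 = 1.0353

1.035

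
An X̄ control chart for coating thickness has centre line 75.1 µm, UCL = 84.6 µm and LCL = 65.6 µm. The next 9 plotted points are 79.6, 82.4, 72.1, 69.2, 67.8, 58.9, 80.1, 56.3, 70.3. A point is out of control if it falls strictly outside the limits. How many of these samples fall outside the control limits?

Compare each point to [65.6, 84.6]: sample 6 = 58.9 < LCL; sample 8 = 56.3 < LCL.

2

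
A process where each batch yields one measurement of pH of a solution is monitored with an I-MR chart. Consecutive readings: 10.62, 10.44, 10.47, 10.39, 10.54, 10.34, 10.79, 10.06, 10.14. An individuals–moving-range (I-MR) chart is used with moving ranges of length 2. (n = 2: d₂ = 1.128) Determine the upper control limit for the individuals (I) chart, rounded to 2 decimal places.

11.05

X̄ = (10.62 + 10.44 + 10.47 + 10.39 + 10.54 + 10.34 + 10.79 + 10.06 + 10.14) / 9 = 10.4211
Moving ranges: 0.18, 0.03, 0.08, 0.15, 0.20, 0.45, 0.73, 0.08; M̄R̄ = 1.9000 / 8 = 0.2375
UCL = X̄ + 3·M̄R̄/d₂ = 10.4211 + 3 × 0.2375 / 1.128 = 11.0528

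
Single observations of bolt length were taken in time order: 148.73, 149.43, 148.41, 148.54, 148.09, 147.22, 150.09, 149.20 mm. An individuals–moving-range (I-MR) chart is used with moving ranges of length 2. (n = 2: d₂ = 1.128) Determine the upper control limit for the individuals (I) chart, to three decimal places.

151.347

X̄ = (148.73 + 149.43 + 148.41 + 148.54 + 148.09 + 147.22 + 150.09 + 149.20) / 8 = 148.7138
Moving ranges: 0.70, 1.02, 0.13, 0.45, 0.87, 2.87, 0.89; M̄R̄ = 6.9300 / 7 = 0.9900
UCL = X̄ + 3·M̄R̄/d₂ = 148.7138 + 3 × 0.9900 / 1.128 = 151.3467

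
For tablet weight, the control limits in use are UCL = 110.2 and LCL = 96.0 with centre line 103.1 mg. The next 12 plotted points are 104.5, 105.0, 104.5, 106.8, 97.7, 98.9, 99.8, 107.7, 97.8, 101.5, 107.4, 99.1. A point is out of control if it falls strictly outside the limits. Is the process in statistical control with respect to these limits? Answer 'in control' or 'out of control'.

All 12 points lie within [96.0, 110.2].

in control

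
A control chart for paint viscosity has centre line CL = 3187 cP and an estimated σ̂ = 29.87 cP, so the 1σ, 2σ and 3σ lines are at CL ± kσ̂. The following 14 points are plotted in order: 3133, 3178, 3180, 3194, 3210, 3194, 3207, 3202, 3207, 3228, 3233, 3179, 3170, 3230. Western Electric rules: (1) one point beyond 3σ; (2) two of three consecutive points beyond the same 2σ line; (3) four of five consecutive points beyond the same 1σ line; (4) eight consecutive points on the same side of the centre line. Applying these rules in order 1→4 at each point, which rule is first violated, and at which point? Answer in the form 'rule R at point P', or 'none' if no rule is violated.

rule 4 at point 11

Zone of each point (C = within 1σ̂, B = 1σ̂–2σ̂, A = 2σ̂–3σ̂, * = beyond 3σ̂; sign = side of CL): 1:-B, 2:-C, 3:-C, 4:+C, 5:+C, 6:+C, 7:+C, 8:+C, 9:+C, 10:+B, 11:+B, 12:-C, 13:-C, 14:+B
Rule 4 (eight consecutive points on the same side of the centre line) is satisfied at point 11.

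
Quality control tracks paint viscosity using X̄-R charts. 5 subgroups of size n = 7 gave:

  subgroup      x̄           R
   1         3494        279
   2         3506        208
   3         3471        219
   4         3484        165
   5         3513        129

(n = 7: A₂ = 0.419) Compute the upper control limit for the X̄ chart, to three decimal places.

3577.400

X̄̄ = (3494 + 3506 + 3471 + 3484 + 3513) / 5 = 17468.0000 / 5 = 3493.6000
R̄ = (279 + 208 + 219 + 165 + 129) / 5 = 1000.0000 / 5 = 200.0000
UCL = X̄̄ + A₂·R̄ = 3493.6000 + 0.419 × 200.0000 = 3577.4000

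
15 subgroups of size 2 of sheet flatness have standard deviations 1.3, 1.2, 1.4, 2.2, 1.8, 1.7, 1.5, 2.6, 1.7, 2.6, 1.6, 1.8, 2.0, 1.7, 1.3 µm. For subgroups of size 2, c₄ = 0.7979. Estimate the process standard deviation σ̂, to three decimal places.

s̄ = (1.3 + 1.2 + 1.4 + 2.2 + 1.8 + 1.7 + 1.5 + 2.6 + 1.7 + 2.6 + 1.6 + 1.8 + 2.0 + 1.7 + 1.3) / 15 = 1.7600
σ̂ = s̄ / c₄ = 1.7600 / 0.7979 = 2.2058

2.206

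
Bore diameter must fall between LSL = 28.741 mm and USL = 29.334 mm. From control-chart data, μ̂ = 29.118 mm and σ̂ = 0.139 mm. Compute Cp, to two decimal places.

0.71

Cp = (USL − LSL) / (6σ̂) = (29.334 − 28.741) / (6 × 0.139) = 0.5930 / 0.8340 = 0.7110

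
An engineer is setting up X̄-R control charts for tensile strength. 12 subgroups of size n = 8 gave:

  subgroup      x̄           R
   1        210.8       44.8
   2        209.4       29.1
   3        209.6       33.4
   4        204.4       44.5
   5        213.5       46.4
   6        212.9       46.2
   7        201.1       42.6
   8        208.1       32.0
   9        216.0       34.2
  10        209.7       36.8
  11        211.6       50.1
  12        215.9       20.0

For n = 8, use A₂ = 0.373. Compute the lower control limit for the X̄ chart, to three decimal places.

X̄̄ = (210.8 + 209.4 + 209.6 + 204.4 + 213.5 + 212.9 + 201.1 + 208.1 + 216.0 + 209.7 + 211.6 + 215.9) / 12 = 2523.0000 / 12 = 210.2500
R̄ = (44.8 + 29.1 + 33.4 + 44.5 + 46.4 + 46.2 + 42.6 + 32.0 + 34.2 + 36.8 + 50.1 + 20.0) / 12 = 460.1000 / 12 = 38.3417
LCL = X̄̄ − A₂·R̄ = 210.2500 − 0.373 × 38.3417 = 195.9486

195.949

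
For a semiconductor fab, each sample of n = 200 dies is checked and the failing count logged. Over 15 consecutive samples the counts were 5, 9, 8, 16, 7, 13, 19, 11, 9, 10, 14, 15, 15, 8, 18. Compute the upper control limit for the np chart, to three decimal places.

21.797

p̄ = Σdᵢ / (k·n) = 177 / (15 × 200) = 0.05900
UCL = np̄ + 3·√(np̄(1−p̄)) = 11.8000 + 3 × √(11.8000×0.94100) = 11.8000 + 3 × 3.3322 = 21.7967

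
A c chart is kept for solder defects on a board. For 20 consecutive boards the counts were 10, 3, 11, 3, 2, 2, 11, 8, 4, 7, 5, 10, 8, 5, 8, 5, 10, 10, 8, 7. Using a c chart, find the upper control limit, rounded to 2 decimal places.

14.70

c̄ = (10 + 3 + 11 + 3 + 2 + 2 + 11 + 8 + 4 + 7 + 5 + 10 + 8 + 5 + 8 + 5 + 10 + 10 + 8 + 7) / 20 = 137 / 20 = 6.8500
UCL = c̄ + 3√c̄ = 6.8500 + 3 × √6.8500 = 6.8500 + 3 × 2.6173 = 14.7018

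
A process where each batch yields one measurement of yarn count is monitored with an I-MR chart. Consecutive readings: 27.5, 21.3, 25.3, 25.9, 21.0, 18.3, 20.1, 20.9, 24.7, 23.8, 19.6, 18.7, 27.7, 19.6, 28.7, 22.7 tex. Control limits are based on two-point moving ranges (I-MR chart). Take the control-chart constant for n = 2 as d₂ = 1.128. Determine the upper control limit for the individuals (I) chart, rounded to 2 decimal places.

X̄ = (27.5 + 21.3 + 25.3 + 25.9 + 21.0 + 18.3 + 20.1 + 20.9 + 24.7 + 23.8 + 19.6 + 18.7 + 27.7 + 19.6 + 28.7 + 22.7) / 16 = 22.8625
Moving ranges: 6.2, 4.0, 0.6, 4.9, 2.7, 1.8, 0.8, 3.8, 0.9, 4.2, 0.9, 9.0, 8.1, 9.1, 6.0; M̄R̄ = 63.0000 / 15 = 4.2000
UCL = X̄ + 3·M̄R̄/d₂ = 22.8625 + 3 × 4.2000 / 1.128 = 34.0327

34.03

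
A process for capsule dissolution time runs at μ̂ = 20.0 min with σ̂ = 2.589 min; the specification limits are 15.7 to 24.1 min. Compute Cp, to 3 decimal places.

0.541

Cp = (USL − LSL) / (6σ̂) = (24.1 − 15.7) / (6 × 2.589) = 8.4000 / 15.5340 = 0.5407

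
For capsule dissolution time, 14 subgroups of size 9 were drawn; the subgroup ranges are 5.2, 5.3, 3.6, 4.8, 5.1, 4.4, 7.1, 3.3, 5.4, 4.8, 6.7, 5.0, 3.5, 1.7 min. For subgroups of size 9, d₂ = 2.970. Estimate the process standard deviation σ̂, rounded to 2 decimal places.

R̄ = (5.2 + 5.3 + 3.6 + 4.8 + 5.1 + 4.4 + 7.1 + 3.3 + 5.4 + 4.8 + 6.7 + 5.0 + 3.5 + 1.7) / 14 = 4.7071
σ̂ = R̄ / d₂ = 4.7071 / 2.970 = 1.5849

1.58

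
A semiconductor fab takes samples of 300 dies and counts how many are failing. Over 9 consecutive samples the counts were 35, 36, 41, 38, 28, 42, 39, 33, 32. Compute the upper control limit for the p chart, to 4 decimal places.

p̄ = Σdᵢ / (k·n) = 324 / (9 × 300) = 0.12000
UCL = p̄ + 3·√(p̄(1−p̄)/n) = 0.12000 + 3 × √(0.12000×0.88000/300) = 0.12000 + 3 × 0.01876 = 0.17628

0.1763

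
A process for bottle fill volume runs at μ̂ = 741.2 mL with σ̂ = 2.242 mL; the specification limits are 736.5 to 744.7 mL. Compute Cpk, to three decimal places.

0.520

Cpu = (USL − μ̂) / (3σ̂) = (744.7 − 741.2) / (3 × 2.242) = 0.5204; Cpl = (μ̂ − LSL) / (3σ̂) = (741.2 − 736.5) / (3 × 2.242) = 0.6988; Cpk = min(Cpu, Cpl) = 0.5204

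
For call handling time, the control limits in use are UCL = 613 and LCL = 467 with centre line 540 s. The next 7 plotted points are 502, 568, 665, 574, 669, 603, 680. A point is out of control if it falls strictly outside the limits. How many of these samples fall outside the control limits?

3

Compare each point to [467, 613]: sample 3 = 665 > UCL; sample 5 = 669 > UCL; sample 7 = 680 > UCL.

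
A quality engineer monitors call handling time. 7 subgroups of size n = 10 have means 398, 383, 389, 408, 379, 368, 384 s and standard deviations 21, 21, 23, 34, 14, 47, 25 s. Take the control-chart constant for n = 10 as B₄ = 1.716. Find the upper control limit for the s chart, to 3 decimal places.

45.351

s̄ = (21 + 21 + 23 + 34 + 14 + 47 + 25) / 7 = 26.4286
UCL_s = B₄·s̄ = 1.716 × 26.4286 = 45.3514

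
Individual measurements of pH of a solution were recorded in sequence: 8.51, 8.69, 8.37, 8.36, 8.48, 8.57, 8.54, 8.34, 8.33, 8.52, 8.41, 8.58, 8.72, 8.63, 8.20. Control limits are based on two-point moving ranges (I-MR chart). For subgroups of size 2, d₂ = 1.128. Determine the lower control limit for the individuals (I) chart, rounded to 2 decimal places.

8.09

X̄ = (8.51 + 8.69 + 8.37 + 8.36 + 8.48 + 8.57 + 8.54 + 8.34 + 8.33 + 8.52 + 8.41 + 8.58 + 8.72 + 8.63 + 8.20) / 15 = 8.4833
Moving ranges: 0.18, 0.32, 0.01, 0.12, 0.09, 0.03, 0.20, 0.01, 0.19, 0.11, 0.17, 0.14, 0.09, 0.43; M̄R̄ = 2.0900 / 14 = 0.1493
LCL = X̄ − 3·M̄R̄/d₂ = 8.4833 − 3 × 0.1493 / 1.128 = 8.0863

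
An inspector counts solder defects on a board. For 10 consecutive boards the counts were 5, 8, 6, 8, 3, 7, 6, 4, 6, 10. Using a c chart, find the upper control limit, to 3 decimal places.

13.830

c̄ = (5 + 8 + 6 + 8 + 3 + 7 + 6 + 4 + 6 + 10) / 10 = 63 / 10 = 6.3000
UCL = c̄ + 3√c̄ = 6.3000 + 3 × √6.3000 = 6.3000 + 3 × 2.5100 = 13.8299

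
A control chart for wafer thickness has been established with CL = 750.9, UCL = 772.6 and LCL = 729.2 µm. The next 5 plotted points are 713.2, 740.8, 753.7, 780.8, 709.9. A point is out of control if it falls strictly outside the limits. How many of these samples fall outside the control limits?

Compare each point to [729.2, 772.6]: sample 1 = 713.2 < LCL; sample 4 = 780.8 > UCL; sample 5 = 709.9 < LCL.

3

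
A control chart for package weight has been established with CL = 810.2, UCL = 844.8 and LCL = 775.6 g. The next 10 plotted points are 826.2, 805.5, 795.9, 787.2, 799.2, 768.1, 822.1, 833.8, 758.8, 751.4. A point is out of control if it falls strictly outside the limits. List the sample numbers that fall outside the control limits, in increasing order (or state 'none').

6, 9, 10

Compare each point to [775.6, 844.8]: sample 6 = 768.1 < LCL; sample 9 = 758.8 < LCL; sample 10 = 751.4 < LCL.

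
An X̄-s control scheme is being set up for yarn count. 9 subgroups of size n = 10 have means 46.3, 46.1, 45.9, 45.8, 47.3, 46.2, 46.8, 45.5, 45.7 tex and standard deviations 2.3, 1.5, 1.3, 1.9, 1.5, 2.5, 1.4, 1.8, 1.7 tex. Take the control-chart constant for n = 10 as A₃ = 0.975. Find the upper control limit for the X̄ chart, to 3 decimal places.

47.900

X̄̄ = (46.3 + 46.1 + 45.9 + 45.8 + 47.3 + 46.2 + 46.8 + 45.5 + 45.7) / 9 = 46.1778
s̄ = (2.3 + 1.5 + 1.3 + 1.9 + 1.5 + 2.5 + 1.4 + 1.8 + 1.7) / 9 = 1.7667
UCL = X̄̄ + A₃·s̄ = 46.1778 + 0.975 × 1.7667 = 47.9003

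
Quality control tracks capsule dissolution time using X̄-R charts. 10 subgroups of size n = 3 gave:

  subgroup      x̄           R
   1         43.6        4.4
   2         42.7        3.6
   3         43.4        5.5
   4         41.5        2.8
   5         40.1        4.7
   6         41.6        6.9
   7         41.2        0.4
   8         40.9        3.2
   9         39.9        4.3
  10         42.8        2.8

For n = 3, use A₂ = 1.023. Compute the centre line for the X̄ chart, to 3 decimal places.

X̄̄ = (43.6 + 42.7 + 43.4 + 41.5 + 40.1 + 41.6 + 41.2 + 40.9 + 39.9 + 42.8) / 10 = 417.7000 / 10 = 41.7700
CL = X̄̄ = 41.7700

41.770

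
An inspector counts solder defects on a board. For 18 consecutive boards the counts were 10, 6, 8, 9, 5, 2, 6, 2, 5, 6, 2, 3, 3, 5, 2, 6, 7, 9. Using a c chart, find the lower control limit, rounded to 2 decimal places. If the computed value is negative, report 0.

0.00

c̄ = (10 + 6 + 8 + 9 + 5 + 2 + 6 + 2 + 5 + 6 + 2 + 3 + 3 + 5 + 2 + 6 + 7 + 9) / 18 = 96 / 18 = 5.3333
LCL = c̄ − 3√c̄ = 5.3333 − 3 × 2.3094 = -1.5949 → 0 (cannot be negative)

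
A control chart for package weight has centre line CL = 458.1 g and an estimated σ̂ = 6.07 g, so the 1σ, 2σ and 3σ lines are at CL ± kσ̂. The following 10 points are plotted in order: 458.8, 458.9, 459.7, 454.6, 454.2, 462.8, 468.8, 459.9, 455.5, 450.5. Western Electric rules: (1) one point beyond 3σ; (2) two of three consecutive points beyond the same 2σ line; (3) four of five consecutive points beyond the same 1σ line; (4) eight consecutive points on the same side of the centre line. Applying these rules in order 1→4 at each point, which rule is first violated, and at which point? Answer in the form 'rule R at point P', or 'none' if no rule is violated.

Zone of each point (C = within 1σ̂, B = 1σ̂–2σ̂, A = 2σ̂–3σ̂, * = beyond 3σ̂; sign = side of CL): 1:+C, 2:+C, 3:+C, 4:-C, 5:-C, 6:+C, 7:+B, 8:+C, 9:-C, 10:-B
No rule fires across all 10 points.

none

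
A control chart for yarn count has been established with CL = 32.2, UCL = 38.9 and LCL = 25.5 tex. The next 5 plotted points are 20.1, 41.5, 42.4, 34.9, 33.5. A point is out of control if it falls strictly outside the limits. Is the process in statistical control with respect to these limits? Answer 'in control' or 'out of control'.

Compare each point to [25.5, 38.9]: sample 1 = 20.1 < LCL; sample 2 = 41.5 > UCL; sample 3 = 42.4 > UCL.

out of control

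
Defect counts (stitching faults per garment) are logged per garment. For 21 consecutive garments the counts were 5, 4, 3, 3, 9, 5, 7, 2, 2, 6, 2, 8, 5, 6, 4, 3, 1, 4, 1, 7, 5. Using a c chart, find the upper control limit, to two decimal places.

c̄ = (5 + 4 + 3 + 3 + 9 + 5 + 7 + 2 + 2 + 6 + 2 + 8 + 5 + 6 + 4 + 3 + 1 + 4 + 1 + 7 + 5) / 21 = 92 / 21 = 4.3810
UCL = c̄ + 3√c̄ = 4.3810 + 3 × √4.3810 = 4.3810 + 3 × 2.0931 = 10.6602

10.66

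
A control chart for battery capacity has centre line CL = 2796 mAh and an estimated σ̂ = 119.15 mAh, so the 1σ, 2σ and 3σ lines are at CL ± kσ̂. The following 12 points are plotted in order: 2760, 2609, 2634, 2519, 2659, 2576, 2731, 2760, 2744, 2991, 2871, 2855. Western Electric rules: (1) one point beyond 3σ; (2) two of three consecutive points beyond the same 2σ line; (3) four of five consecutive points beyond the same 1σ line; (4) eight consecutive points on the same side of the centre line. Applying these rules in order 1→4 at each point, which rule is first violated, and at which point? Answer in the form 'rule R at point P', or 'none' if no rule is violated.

rule 3 at point 5

Zone of each point (C = within 1σ̂, B = 1σ̂–2σ̂, A = 2σ̂–3σ̂, * = beyond 3σ̂; sign = side of CL): 1:-C, 2:-B, 3:-B, 4:-A, 5:-B, 6:-B, 7:-C, 8:-C, 9:-C, 10:+B, 11:+C, 12:+C
Rule 3 (four of five consecutive points beyond the same 1σ limit) is satisfied at point 5.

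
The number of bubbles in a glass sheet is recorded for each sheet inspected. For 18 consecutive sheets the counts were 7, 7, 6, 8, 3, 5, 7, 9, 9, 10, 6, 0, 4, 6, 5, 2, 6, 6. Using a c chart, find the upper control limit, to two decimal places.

c̄ = (7 + 7 + 6 + 8 + 3 + 5 + 7 + 9 + 9 + 10 + 6 + 0 + 4 + 6 + 5 + 2 + 6 + 6) / 18 = 106 / 18 = 5.8889
UCL = c̄ + 3√c̄ = 5.8889 + 3 × √5.8889 = 5.8889 + 3 × 2.4267 = 13.1690

13.17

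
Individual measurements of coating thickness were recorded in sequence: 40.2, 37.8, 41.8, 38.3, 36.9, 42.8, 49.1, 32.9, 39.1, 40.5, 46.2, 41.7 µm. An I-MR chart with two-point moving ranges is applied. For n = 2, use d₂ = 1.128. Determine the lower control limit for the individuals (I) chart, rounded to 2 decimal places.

X̄ = (40.2 + 37.8 + 41.8 + 38.3 + 36.9 + 42.8 + 49.1 + 32.9 + 39.1 + 40.5 + 46.2 + 41.7) / 12 = 40.6083
Moving ranges: 2.4, 4.0, 3.5, 1.4, 5.9, 6.3, 16.2, 6.2, 1.4, 5.7, 4.5; M̄R̄ = 57.5000 / 11 = 5.2273
LCL = X̄ − 3·M̄R̄/d₂ = 40.6083 − 3 × 5.2273 / 1.128 = 26.7060

26.71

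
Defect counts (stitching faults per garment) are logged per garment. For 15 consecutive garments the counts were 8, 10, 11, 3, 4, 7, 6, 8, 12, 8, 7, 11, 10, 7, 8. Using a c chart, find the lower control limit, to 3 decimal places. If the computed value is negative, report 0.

0.000

c̄ = (8 + 10 + 11 + 3 + 4 + 7 + 6 + 8 + 12 + 8 + 7 + 11 + 10 + 7 + 8) / 15 = 120 / 15 = 8.0000
LCL = c̄ − 3√c̄ = 8.0000 − 3 × 2.8284 = -0.4853 → 0 (cannot be negative)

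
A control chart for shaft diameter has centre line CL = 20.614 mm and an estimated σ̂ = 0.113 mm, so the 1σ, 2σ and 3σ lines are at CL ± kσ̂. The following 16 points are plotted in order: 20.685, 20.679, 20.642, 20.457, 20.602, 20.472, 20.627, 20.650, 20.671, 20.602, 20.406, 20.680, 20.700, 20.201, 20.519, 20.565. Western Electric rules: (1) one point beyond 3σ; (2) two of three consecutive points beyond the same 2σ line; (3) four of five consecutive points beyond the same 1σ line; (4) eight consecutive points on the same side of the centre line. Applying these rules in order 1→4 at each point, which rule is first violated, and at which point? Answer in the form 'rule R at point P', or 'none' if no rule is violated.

rule 1 at point 14

Zone of each point (C = within 1σ̂, B = 1σ̂–2σ̂, A = 2σ̂–3σ̂, * = beyond 3σ̂; sign = side of CL): 1:+C, 2:+C, 3:+C, 4:-B, 5:-C, 6:-B, 7:+C, 8:+C, 9:+C, 10:-C, 11:-B, 12:+C, 13:+C, 14:-*, 15:-C, 16:-C
Rule 1 (one point beyond the 3σ limits) is satisfied at point 14.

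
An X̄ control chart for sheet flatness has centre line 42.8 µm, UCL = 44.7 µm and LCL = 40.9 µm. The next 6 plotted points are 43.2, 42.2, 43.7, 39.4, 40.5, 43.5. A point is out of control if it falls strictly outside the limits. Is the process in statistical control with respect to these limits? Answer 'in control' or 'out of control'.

Compare each point to [40.9, 44.7]: sample 4 = 39.4 < LCL; sample 5 = 40.5 < LCL.

out of control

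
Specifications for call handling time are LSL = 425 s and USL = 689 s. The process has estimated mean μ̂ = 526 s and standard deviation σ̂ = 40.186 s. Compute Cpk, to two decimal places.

0.84

Cpu = (USL − μ̂) / (3σ̂) = (689 − 526) / (3 × 40.186) = 1.3520; Cpl = (μ̂ − LSL) / (3σ̂) = (526 − 425) / (3 × 40.186) = 0.8378; Cpk = min(Cpu, Cpl) = 0.8378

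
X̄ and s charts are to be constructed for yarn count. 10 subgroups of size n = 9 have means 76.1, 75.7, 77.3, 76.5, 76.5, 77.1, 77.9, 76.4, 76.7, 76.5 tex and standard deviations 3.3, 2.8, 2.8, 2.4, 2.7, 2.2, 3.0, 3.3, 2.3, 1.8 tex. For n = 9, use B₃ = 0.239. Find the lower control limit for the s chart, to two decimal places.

s̄ = (3.3 + 2.8 + 2.8 + 2.4 + 2.7 + 2.2 + 3.0 + 3.3 + 2.3 + 1.8) / 10 = 2.6600
LCL_s = B₃·s̄ = 0.239 × 2.6600 = 0.6357

0.64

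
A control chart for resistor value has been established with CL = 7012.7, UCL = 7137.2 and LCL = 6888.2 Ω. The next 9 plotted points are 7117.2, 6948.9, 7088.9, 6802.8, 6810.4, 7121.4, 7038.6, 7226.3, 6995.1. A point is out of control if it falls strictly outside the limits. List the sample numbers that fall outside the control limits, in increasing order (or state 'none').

Compare each point to [6888.2, 7137.2]: sample 4 = 6802.8 < LCL; sample 5 = 6810.4 < LCL; sample 8 = 7226.3 > UCL.

4, 5, 8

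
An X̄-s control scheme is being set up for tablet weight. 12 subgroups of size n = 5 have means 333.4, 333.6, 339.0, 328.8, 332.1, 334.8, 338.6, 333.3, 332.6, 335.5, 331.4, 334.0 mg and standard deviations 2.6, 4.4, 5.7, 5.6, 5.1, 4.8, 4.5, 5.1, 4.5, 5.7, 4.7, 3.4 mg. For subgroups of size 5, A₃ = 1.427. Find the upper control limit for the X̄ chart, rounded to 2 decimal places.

340.60

X̄̄ = (333.4 + 333.6 + 339.0 + 328.8 + 332.1 + 334.8 + 338.6 + 333.3 + 332.6 + 335.5 + 331.4 + 334.0) / 12 = 333.9250
s̄ = (2.6 + 4.4 + 5.7 + 5.6 + 5.1 + 4.8 + 4.5 + 5.1 + 4.5 + 5.7 + 4.7 + 3.4) / 12 = 4.6750
UCL = X̄̄ + A₃·s̄ = 333.9250 + 1.427 × 4.6750 = 340.5962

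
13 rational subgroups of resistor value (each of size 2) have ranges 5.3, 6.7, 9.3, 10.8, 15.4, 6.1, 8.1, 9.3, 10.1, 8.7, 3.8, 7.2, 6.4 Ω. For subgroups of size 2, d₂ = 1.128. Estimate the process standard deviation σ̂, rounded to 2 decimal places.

7.31

R̄ = (5.3 + 6.7 + 9.3 + 10.8 + 15.4 + 6.1 + 8.1 + 9.3 + 10.1 + 8.7 + 3.8 + 7.2 + 6.4) / 13 = 8.2462
σ̂ = R̄ / d₂ = 8.2462 / 1.128 = 7.3104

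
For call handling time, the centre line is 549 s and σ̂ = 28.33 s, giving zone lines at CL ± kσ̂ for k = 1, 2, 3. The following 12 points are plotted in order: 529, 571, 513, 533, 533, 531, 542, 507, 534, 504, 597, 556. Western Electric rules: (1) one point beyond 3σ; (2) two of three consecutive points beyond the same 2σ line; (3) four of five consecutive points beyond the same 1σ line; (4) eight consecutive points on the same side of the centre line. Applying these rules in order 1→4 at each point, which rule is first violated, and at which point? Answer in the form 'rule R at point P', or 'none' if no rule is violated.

rule 4 at point 10

Zone of each point (C = within 1σ̂, B = 1σ̂–2σ̂, A = 2σ̂–3σ̂, * = beyond 3σ̂; sign = side of CL): 1:-C, 2:+C, 3:-B, 4:-C, 5:-C, 6:-C, 7:-C, 8:-B, 9:-C, 10:-B, 11:+B, 12:+C
Rule 4 (eight consecutive points on the same side of the centre line) is satisfied at point 10.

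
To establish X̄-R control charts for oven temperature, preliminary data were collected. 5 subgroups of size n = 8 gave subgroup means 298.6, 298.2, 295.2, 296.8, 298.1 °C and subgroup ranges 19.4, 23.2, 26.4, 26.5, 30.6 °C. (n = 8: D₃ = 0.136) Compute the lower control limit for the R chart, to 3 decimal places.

3.430

R̄ = (19.4 + 23.2 + 26.4 + 26.5 + 30.6) / 5 = 126.1000 / 5 = 25.2200
LCL_R = D₃·R̄ = 0.136 × 25.2200 = 3.4299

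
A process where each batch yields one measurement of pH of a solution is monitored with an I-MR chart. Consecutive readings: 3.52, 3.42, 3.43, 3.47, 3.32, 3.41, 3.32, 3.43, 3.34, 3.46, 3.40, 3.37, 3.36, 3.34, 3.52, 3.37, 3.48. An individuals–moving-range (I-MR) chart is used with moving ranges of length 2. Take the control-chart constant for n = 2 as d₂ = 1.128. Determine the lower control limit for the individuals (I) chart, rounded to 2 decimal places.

3.18

X̄ = (3.52 + 3.42 + 3.43 + 3.47 + 3.32 + 3.41 + 3.32 + 3.43 + 3.34 + 3.46 + 3.40 + 3.37 + 3.36 + 3.34 + 3.52 + 3.37 + 3.48) / 17 = 3.4094
Moving ranges: 0.10, 0.01, 0.04, 0.15, 0.09, 0.09, 0.11, 0.09, 0.12, 0.06, 0.03, 0.01, 0.02, 0.18, 0.15, 0.11; M̄R̄ = 1.3600 / 16 = 0.0850
LCL = X̄ − 3·M̄R̄/d₂ = 3.4094 − 3 × 0.0850 / 1.128 = 3.1833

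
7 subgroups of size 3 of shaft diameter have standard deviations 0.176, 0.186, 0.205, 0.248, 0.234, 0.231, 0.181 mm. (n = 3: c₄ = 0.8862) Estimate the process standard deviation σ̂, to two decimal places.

s̄ = (0.176 + 0.186 + 0.205 + 0.248 + 0.234 + 0.231 + 0.181) / 7 = 0.2087
σ̂ = s̄ / c₄ = 0.2087 / 0.8862 = 0.2355

0.24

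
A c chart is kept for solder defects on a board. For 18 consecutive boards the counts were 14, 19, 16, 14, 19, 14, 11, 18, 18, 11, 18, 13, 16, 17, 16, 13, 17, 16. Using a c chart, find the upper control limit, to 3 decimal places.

c̄ = (14 + 19 + 16 + 14 + 19 + 14 + 11 + 18 + 18 + 11 + 18 + 13 + 16 + 17 + 16 + 13 + 17 + 16) / 18 = 280 / 18 = 15.5556
UCL = c̄ + 3√c̄ = 15.5556 + 3 × √15.5556 = 15.5556 + 3 × 3.9441 = 27.3877

27.388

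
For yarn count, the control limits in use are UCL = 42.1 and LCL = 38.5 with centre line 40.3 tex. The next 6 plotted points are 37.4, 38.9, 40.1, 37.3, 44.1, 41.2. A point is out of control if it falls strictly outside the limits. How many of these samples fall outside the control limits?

Compare each point to [38.5, 42.1]: sample 1 = 37.4 < LCL; sample 4 = 37.3 < LCL; sample 5 = 44.1 > UCL.

3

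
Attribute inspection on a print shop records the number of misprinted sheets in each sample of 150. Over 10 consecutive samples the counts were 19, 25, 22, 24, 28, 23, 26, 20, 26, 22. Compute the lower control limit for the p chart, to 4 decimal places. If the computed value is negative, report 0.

p̄ = Σdᵢ / (k·n) = 235 / (10 × 150) = 0.15667
LCL = p̄ − 3·√(p̄(1−p̄)/n) = 0.15667 − 3 × 0.02968 = 0.06763

0.0676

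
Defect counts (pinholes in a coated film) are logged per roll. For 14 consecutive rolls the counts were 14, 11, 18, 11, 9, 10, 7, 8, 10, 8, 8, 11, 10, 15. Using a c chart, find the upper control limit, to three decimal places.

20.534

c̄ = (14 + 11 + 18 + 11 + 9 + 10 + 7 + 8 + 10 + 8 + 8 + 11 + 10 + 15) / 14 = 150 / 14 = 10.7143
UCL = c̄ + 3√c̄ = 10.7143 + 3 × √10.7143 = 10.7143 + 3 × 3.2733 = 20.5341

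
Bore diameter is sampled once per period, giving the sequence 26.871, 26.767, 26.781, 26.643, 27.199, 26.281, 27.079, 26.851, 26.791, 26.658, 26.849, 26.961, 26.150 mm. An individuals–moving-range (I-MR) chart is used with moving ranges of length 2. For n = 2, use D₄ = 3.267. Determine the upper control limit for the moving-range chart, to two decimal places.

1.11

Moving ranges: 0.104, 0.014, 0.138, 0.556, 0.918, 0.798, 0.228, 0.060, 0.133, 0.191, 0.112, 0.811; M̄R̄ = 4.0630 / 12 = 0.3386
UCL_MR = D₄·M̄R̄ = 3.267 × 0.3386 = 1.1062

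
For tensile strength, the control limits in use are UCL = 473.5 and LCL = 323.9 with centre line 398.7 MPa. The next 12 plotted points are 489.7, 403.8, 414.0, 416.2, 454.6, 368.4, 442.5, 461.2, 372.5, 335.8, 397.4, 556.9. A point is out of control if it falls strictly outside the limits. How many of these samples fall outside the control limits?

Compare each point to [323.9, 473.5]: sample 1 = 489.7 > UCL; sample 12 = 556.9 > UCL.

2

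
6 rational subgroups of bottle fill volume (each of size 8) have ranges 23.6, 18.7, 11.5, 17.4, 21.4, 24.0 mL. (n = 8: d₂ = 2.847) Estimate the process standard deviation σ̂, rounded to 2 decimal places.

6.83

R̄ = (23.6 + 18.7 + 11.5 + 17.4 + 21.4 + 24.0) / 6 = 19.4333
σ̂ = R̄ / d₂ = 19.4333 / 2.847 = 6.8259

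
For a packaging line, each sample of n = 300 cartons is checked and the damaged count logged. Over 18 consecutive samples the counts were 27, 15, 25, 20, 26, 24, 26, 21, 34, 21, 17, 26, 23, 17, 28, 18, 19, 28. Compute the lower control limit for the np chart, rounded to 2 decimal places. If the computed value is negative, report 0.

p̄ = Σdᵢ / (k·n) = 415 / (18 × 300) = 0.07685
LCL = np̄ − 3·√(np̄(1−p̄)) = 23.0556 − 3 × 4.6134 = 9.2153

9.22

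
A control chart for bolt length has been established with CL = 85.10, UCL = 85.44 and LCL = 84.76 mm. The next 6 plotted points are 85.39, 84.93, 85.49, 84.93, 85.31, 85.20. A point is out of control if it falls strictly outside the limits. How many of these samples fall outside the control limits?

Compare each point to [84.76, 85.44]: sample 3 = 85.49 > UCL.

1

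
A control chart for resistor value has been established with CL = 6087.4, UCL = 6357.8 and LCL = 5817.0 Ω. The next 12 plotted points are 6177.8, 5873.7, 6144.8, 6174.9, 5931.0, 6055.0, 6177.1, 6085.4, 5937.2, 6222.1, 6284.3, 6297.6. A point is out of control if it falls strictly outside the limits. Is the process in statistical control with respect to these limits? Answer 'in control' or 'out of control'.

All 12 points lie within [5817.0, 6357.8].

in control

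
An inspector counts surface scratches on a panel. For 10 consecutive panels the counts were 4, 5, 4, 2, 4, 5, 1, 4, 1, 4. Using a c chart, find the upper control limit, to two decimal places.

c̄ = (4 + 5 + 4 + 2 + 4 + 5 + 1 + 4 + 1 + 4) / 10 = 34 / 10 = 3.4000
UCL = c̄ + 3√c̄ = 3.4000 + 3 × √3.4000 = 3.4000 + 3 × 1.8439 = 8.9317

8.93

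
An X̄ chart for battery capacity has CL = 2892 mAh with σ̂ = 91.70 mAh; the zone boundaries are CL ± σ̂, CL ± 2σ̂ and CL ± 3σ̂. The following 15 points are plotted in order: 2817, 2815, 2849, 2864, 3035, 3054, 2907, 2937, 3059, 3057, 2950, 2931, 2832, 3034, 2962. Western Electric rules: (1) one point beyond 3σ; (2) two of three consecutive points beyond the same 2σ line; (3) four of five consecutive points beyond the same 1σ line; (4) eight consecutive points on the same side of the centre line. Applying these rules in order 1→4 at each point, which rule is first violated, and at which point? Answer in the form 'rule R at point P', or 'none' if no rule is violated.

rule 4 at point 12

Zone of each point (C = within 1σ̂, B = 1σ̂–2σ̂, A = 2σ̂–3σ̂, * = beyond 3σ̂; sign = side of CL): 1:-C, 2:-C, 3:-C, 4:-C, 5:+B, 6:+B, 7:+C, 8:+C, 9:+B, 10:+B, 11:+C, 12:+C, 13:-C, 14:+B, 15:+C
Rule 4 (eight consecutive points on the same side of the centre line) is satisfied at point 12.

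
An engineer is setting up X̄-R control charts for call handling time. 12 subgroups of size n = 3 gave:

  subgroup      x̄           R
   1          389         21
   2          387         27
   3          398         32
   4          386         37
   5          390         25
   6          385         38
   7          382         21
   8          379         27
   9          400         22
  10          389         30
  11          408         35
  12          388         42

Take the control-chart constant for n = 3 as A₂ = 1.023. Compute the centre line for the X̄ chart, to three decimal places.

390.083

X̄̄ = (389 + 387 + 398 + 386 + 390 + 385 + 382 + 379 + 400 + 389 + 408 + 388) / 12 = 4681.0000 / 12 = 390.0833
CL = X̄̄ = 390.0833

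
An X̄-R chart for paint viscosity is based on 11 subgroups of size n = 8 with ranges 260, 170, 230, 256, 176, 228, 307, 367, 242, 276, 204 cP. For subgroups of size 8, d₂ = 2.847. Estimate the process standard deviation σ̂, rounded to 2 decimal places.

86.73

R̄ = (260 + 170 + 230 + 256 + 176 + 228 + 307 + 367 + 242 + 276 + 204) / 11 = 246.9091
σ̂ = R̄ / d₂ = 246.9091 / 2.847 = 86.7261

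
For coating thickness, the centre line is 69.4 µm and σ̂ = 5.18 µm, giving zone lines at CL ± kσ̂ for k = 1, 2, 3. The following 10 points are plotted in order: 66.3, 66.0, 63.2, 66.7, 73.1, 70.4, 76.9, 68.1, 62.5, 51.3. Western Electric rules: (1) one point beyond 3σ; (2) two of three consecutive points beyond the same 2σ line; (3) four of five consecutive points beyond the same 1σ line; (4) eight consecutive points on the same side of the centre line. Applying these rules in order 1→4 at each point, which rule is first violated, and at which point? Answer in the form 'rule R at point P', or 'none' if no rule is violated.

Zone of each point (C = within 1σ̂, B = 1σ̂–2σ̂, A = 2σ̂–3σ̂, * = beyond 3σ̂; sign = side of CL): 1:-C, 2:-C, 3:-B, 4:-C, 5:+C, 6:+C, 7:+B, 8:-C, 9:-B, 10:-*
Rule 1 (one point beyond the 3σ limits) is satisfied at point 10.

rule 1 at point 10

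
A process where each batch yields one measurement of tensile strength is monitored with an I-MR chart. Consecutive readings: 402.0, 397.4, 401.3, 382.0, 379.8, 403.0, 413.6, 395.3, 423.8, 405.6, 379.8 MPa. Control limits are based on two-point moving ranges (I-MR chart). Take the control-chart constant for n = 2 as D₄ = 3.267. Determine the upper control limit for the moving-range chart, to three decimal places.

Moving ranges: 4.6, 3.9, 19.3, 2.2, 23.2, 10.6, 18.3, 28.5, 18.2, 25.8; M̄R̄ = 154.6000 / 10 = 15.4600
UCL_MR = D₄·M̄R̄ = 3.267 × 15.4600 = 50.5078

50.508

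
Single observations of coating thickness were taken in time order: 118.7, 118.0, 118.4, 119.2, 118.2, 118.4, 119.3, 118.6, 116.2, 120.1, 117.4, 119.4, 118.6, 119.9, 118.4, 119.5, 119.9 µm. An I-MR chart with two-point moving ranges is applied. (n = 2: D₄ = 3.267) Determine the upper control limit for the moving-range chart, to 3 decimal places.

4.247

Moving ranges: 0.7, 0.4, 0.8, 1.0, 0.2, 0.9, 0.7, 2.4, 3.9, 2.7, 2.0, 0.8, 1.3, 1.5, 1.1, 0.4; M̄R̄ = 20.8000 / 16 = 1.3000
UCL_MR = D₄·M̄R̄ = 3.267 × 1.3000 = 4.2471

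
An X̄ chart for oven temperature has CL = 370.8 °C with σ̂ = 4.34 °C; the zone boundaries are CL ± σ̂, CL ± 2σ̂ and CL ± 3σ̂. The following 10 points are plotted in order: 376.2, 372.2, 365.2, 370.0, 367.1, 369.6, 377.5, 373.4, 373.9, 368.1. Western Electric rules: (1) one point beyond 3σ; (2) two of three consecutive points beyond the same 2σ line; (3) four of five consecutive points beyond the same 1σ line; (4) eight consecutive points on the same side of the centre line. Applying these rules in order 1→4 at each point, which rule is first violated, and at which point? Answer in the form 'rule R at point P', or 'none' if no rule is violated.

Zone of each point (C = within 1σ̂, B = 1σ̂–2σ̂, A = 2σ̂–3σ̂, * = beyond 3σ̂; sign = side of CL): 1:+B, 2:+C, 3:-B, 4:-C, 5:-C, 6:-C, 7:+B, 8:+C, 9:+C, 10:-C
No rule fires across all 10 points.

none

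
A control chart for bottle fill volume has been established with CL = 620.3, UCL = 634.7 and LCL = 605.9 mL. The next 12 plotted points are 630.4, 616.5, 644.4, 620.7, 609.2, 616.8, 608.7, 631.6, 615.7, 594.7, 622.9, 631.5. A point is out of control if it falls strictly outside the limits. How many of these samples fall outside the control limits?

Compare each point to [605.9, 634.7]: sample 3 = 644.4 > UCL; sample 10 = 594.7 < LCL.

2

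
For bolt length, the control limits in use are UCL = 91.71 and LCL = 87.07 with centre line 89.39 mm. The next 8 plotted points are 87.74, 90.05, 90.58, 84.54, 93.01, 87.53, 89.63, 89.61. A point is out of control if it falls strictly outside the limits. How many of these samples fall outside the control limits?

2

Compare each point to [87.07, 91.71]: sample 4 = 84.54 < LCL; sample 5 = 93.01 > UCL.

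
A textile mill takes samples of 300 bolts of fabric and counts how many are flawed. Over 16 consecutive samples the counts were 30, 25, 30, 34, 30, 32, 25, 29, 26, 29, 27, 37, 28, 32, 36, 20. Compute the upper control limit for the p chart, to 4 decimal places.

p̄ = Σdᵢ / (k·n) = 470 / (16 × 300) = 0.09792
UCL = p̄ + 3·√(p̄(1−p̄)/n) = 0.09792 + 3 × √(0.09792×0.90208/300) = 0.09792 + 3 × 0.01716 = 0.14939

0.1494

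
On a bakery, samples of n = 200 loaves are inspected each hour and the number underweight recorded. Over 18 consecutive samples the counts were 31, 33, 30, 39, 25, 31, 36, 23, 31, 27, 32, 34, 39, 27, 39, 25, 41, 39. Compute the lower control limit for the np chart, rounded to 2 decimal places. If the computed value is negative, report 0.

16.71

p̄ = Σdᵢ / (k·n) = 582 / (18 × 200) = 0.16167
LCL = np̄ − 3·√(np̄(1−p̄)) = 32.3333 − 3 × 5.2064 = 16.7143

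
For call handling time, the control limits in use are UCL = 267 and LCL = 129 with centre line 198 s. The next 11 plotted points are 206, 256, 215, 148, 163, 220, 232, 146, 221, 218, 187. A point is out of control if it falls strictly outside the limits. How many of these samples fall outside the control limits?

All 11 points lie within [129, 267].

0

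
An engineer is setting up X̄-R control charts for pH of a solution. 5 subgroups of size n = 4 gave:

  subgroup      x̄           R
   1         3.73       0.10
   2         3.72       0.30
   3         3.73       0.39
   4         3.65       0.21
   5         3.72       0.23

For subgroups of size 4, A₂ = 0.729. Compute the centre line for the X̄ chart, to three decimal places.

X̄̄ = (3.73 + 3.72 + 3.73 + 3.65 + 3.72) / 5 = 18.5500 / 5 = 3.7100
CL = X̄̄ = 3.7100

3.710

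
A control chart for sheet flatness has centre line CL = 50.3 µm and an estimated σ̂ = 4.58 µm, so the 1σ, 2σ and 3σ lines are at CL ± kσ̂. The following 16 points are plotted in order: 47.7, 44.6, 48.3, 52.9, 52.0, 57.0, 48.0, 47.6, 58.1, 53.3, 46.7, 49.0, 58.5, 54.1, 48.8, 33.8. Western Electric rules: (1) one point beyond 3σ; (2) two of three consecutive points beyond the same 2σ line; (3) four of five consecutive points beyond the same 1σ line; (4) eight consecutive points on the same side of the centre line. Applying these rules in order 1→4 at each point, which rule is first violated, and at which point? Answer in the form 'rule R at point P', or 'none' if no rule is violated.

rule 1 at point 16

Zone of each point (C = within 1σ̂, B = 1σ̂–2σ̂, A = 2σ̂–3σ̂, * = beyond 3σ̂; sign = side of CL): 1:-C, 2:-B, 3:-C, 4:+C, 5:+C, 6:+B, 7:-C, 8:-C, 9:+B, 10:+C, 11:-C, 12:-C, 13:+B, 14:+C, 15:-C, 16:-*
Rule 1 (one point beyond the 3σ limits) is satisfied at point 16.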